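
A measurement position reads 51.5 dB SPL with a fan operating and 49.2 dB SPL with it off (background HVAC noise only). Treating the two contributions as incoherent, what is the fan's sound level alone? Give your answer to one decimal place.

Background correction is a power subtraction:
L_src = 10·log₁₀(10^(51.5/10) − 10^(49.2/10)) = 10·log₁₀(58080) = 47.6 dB SPL.

47.6 dB SPL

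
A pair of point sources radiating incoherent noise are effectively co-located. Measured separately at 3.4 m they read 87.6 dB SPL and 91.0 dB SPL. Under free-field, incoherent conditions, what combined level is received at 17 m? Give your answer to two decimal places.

78.66 dB SPL

Combined at 3.4 m: 10·log₁₀(10^(87.6/10)+10^(91.0/10)) = 92.635 dB SPL.
Then apply −20·log₁₀(17/3.4) = -13.979 dB → 78.66 dB SPL.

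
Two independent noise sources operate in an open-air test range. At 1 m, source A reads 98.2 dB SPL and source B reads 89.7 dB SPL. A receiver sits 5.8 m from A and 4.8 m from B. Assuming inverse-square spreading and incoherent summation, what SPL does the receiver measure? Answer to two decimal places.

At the listener: L_A = 98.2 − 20·log₁₀(5.8) = 82.931 dB; L_B = 89.7 − 20·log₁₀(4.8) = 76.075 dB.
Combined: 10·log₁₀(10^(82.931/10)+10^(76.075/10)) = 83.75 dB SPL.

83.75 dB SPL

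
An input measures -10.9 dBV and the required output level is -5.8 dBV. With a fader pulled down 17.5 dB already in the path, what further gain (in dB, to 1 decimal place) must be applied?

22.6 dB

The required make-up gain is the shortfall in the dB sum.
G = -5.8 − (-10.9) + 17.5 = 22.6 dB.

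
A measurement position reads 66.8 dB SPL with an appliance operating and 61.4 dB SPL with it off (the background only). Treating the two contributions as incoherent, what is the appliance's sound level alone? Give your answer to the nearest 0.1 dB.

Remove the background by subtracting linear intensities:
L_src = 10·log₁₀(10^(66.8/10) − 10^(61.4/10)) = 10·log₁₀(3406000) = 65.3 dB SPL.

65.3 dB SPL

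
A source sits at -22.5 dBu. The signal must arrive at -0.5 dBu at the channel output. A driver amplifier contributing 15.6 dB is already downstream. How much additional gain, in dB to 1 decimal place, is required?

The required make-up gain is the shortfall in the dB sum.
G = -0.5 − (-22.5) − 15.6 = 6.4 dB.

6.4 dB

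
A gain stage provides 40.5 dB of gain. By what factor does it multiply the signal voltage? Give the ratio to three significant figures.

106

Voltage ratio = 10^(dB/20).
10^(40.5/20) = 10^(2.025) = 106.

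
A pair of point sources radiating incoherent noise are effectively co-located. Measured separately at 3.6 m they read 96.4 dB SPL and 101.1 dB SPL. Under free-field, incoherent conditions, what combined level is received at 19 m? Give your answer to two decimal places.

87.92 dB SPL

Combined at 3.6 m: 10·log₁₀(10^(96.4/10)+10^(101.1/10)) = 102.367 dB SPL.
Then apply −20·log₁₀(19/3.6) = -14.449 dB → 87.92 dB SPL.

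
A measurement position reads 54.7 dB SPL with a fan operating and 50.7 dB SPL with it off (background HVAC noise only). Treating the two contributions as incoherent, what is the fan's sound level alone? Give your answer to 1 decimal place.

Background correction is a power subtraction:
L_src = 10·log₁₀(10^(54.7/10) − 10^(50.7/10)) = 10·log₁₀(177600) = 52.5 dB SPL.

52.5 dB SPL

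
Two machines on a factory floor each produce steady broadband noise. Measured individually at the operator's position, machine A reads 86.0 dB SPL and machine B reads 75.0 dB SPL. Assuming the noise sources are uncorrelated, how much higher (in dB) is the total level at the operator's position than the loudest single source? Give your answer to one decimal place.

0.3 dB

Uncorrelated sources add in intensity (power), not in dB.
L_total = 10·log₁₀(10^(86.0/10) + 10^(75.0/10)) = 86.33 dB SPL.
Excess over the loudest (86.0 dB): 86.33 − 86.0 = 0.3 dB.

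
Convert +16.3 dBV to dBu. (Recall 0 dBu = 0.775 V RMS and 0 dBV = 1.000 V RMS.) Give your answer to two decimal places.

+18.51 dBu

The offset between the scales is 20·log₁₀(0.775/1.000) = −2.214 dB.
So dBu = +16.3 + 2.214 = +18.51 dBu.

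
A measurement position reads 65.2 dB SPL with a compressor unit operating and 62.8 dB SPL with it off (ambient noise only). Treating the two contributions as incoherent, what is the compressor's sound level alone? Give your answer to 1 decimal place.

61.5 dB SPL

Subtract intensities: L_src = 10·log₁₀(10^(L_total/10) − 10^(L_bg/10)).
L_src = 10·log₁₀(10^(65.2/10) − 10^(62.8/10)) = 10·log₁₀(1406000) = 61.5 dB SPL.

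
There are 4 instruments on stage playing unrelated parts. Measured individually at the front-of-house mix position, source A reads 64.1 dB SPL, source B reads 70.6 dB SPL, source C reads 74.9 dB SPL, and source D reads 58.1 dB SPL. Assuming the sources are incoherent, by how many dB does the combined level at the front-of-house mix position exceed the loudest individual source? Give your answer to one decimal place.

1.7 dB

Uncorrelated sources add in intensity (power), not in dB.
L_total = 10·log₁₀(10^(64.1/10) + 10^(70.6/10) + 10^(74.9/10) + 10^(58.1/10)) = 76.59 dB SPL.
Excess over the loudest (74.9 dB): 76.59 − 74.9 = 1.7 dB.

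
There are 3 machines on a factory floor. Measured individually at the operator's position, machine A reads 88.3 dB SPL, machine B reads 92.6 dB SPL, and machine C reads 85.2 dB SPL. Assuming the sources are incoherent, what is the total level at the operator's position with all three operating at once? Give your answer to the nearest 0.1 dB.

Incoherent sources sum as intensities:
L_total = 10·log₁₀(10^(88.3/10) + 10^(92.6/10) + 10^(85.2/10)) = 10·log₁₀(2827000000) = 94.5 dB SPL.

94.5 dB SPL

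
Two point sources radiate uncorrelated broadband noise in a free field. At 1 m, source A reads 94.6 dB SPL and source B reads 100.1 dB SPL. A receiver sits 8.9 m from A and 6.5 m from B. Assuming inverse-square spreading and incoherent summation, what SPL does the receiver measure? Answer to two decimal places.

84.45 dB SPL

At the listener: L_A = 94.6 − 20·log₁₀(8.9) = 75.612 dB; L_B = 100.1 − 20·log₁₀(6.5) = 83.842 dB.
Combined: 10·log₁₀(10^(75.612/10)+10^(83.842/10)) = 84.45 dB SPL.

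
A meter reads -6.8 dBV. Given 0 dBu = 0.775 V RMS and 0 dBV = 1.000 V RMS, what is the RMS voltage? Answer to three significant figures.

V = 1.000 V × 10^(-6.8/20).
= 1.000 × 0.4571 = 0.457 V.

0.457 V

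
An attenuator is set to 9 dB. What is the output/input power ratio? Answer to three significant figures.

0.126

Power ratio = 10^(dB/10).
10^(-9/10) = 10^(-0.9000) = 0.126.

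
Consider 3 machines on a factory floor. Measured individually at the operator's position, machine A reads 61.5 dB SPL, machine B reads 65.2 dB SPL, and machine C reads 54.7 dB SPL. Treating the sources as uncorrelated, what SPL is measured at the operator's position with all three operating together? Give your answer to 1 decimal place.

67.0 dB SPL

Uncorrelated sources add in intensity (power), not in dB.
L_total = 10·log₁₀(10^(61.5/10) + 10^(65.2/10) + 10^(54.7/10)) = 10·log₁₀(5019000) = 67.0 dB SPL.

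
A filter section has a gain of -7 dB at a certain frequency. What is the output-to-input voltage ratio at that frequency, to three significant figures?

Voltage ratio = 10^(dB/20).
10^(-7/20) = 10^(-0.3500) = 0.447.

0.447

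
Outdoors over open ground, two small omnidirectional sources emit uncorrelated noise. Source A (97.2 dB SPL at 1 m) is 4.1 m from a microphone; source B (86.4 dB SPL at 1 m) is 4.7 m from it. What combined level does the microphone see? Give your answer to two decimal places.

85.21 dB SPL

At the listener: L_A = 97.2 − 20·log₁₀(4.1) = 84.944 dB; L_B = 86.4 − 20·log₁₀(4.7) = 72.958 dB.
Combined: 10·log₁₀(10^(84.944/10)+10^(72.958/10)) = 85.21 dB SPL.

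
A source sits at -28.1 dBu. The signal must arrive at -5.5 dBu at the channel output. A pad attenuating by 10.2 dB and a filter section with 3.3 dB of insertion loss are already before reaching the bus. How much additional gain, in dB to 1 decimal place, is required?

36.1 dB

The required make-up gain is the shortfall in the dB sum.
G = -5.5 − (-28.1) + 10.2 + 3.3 = 36.1 dB.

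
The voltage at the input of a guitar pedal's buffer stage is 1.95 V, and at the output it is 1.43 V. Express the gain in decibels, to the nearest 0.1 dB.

Voltage is an amplitude quantity, so gain = 20·log₁₀(V_out/V_in).
20·log₁₀(1.43/1.95) = 20·log₁₀(0.7333) = -2.7 dB.

-2.7 dB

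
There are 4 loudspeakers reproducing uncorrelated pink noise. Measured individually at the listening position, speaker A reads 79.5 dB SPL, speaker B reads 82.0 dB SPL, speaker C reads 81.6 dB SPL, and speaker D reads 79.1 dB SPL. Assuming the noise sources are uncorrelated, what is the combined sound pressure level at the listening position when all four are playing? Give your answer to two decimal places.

86.75 dB SPL

Incoherent sources sum as intensities:
L_total = 10·log₁₀(10^(79.5/10) + 10^(82.0/10) + 10^(81.6/10) + 10^(79.1/10)) = 10·log₁₀(473400000) = 86.75 dB SPL.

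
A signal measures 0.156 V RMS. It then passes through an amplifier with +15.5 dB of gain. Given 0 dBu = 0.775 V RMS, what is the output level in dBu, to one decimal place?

+1.6 dBu

Input level: 20·log₁₀(0.156/0.775) = -13.92 dBu.
Output: -13.92 + 15.5 = +1.6 dBu.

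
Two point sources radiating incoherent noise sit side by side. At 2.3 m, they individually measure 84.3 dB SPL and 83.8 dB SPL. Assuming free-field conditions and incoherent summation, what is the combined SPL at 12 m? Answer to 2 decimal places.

Combined at 2.3 m: 10·log₁₀(10^(84.3/10)+10^(83.8/10)) = 87.067 dB SPL.
Then apply −20·log₁₀(12/2.3) = -14.349 dB → 72.72 dB SPL.

72.72 dB SPL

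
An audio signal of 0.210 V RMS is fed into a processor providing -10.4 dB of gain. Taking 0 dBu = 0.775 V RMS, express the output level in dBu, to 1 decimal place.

-21.7 dBu

Input level: 20·log₁₀(0.210/0.775) = -11.34 dBu.
Output: -11.34 − 10.4 = -21.7 dBu.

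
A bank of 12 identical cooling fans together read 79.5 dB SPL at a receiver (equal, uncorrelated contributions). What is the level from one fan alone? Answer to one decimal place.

68.7 dB SPL

12 equal incoherent sources add 10·log₁₀(12) = 10.79 dB over one source.
L_one = 79.5 − 10.79 = 68.7 dB SPL.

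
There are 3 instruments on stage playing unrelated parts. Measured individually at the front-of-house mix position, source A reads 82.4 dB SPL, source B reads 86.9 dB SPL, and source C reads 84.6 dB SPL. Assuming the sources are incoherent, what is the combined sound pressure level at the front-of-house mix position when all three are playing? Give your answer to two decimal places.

89.79 dB SPL

Uncorrelated sources add in intensity (power), not in dB.
L_total = 10·log₁₀(10^(82.4/10) + 10^(86.9/10) + 10^(84.6/10)) = 10·log₁₀(952000000) = 89.79 dB SPL.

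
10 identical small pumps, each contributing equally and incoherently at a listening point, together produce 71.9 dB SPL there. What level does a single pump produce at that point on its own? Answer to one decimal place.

61.9 dB SPL

10 equal incoherent sources add 10·log₁₀(10) = 10.00 dB over one source.
L_one = 71.9 − 10.00 = 61.9 dB SPL.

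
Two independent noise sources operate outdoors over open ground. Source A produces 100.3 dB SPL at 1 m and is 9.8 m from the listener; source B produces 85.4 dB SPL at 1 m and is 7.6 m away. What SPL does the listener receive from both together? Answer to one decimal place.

80.7 dB SPL

At the listener: L_A = 100.3 − 20·log₁₀(9.8) = 80.48 dB; L_B = 85.4 − 20·log₁₀(7.6) = 67.78 dB.
Combined: 10·log₁₀(10^(80.48/10)+10^(67.78/10)) = 80.7 dB SPL.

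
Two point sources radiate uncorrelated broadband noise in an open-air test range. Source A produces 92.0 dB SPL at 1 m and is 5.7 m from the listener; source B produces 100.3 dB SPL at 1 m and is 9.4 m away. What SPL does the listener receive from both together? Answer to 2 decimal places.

82.31 dB SPL

At the listener: L_A = 92.0 − 20·log₁₀(5.7) = 76.883 dB; L_B = 100.3 − 20·log₁₀(9.4) = 80.837 dB.
Combined: 10·log₁₀(10^(76.883/10)+10^(80.837/10)) = 82.31 dB SPL.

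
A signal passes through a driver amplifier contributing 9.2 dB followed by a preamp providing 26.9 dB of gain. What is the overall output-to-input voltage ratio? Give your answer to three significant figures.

Net gain = 9.2 + 26.9 = 36.1 dB.
Voltage ratio = 10^(36.1/20) = 63.8.

63.8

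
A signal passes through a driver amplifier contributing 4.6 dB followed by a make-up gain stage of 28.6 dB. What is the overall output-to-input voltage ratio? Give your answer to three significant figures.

45.7

Net gain = 4.6 + 28.6 = 33.2 dB.
Voltage ratio = 10^(33.2/20) = 45.7.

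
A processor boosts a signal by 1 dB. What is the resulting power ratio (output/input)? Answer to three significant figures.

1.26

Power ratio = 10^(dB/10).
10^(1/10) = 10^(0.1000) = 1.26.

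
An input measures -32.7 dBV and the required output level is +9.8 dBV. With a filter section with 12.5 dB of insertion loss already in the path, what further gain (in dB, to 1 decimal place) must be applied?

55.0 dB

The required make-up gain is the shortfall in the dB sum.
G = +9.8 − (-32.7) + 12.5 = 55.0 dB.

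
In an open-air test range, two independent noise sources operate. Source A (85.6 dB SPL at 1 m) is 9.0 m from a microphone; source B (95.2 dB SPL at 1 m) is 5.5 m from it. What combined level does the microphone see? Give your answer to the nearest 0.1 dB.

At the listener: L_A = 85.6 − 20·log₁₀(9.0) = 66.52 dB; L_B = 95.2 − 20·log₁₀(5.5) = 80.39 dB.
Combined: 10·log₁₀(10^(66.52/10)+10^(80.39/10)) = 80.6 dB SPL.

80.6 dB SPL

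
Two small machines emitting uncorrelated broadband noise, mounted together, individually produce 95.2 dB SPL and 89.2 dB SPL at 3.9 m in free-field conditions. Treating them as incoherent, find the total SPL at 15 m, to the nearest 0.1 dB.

Combined at 3.9 m: 10·log₁₀(10^(95.2/10)+10^(89.2/10)) = 96.17 dB SPL.
Then apply −20·log₁₀(15/3.9) = -11.70 dB → 84.5 dB SPL.

84.5 dB SPL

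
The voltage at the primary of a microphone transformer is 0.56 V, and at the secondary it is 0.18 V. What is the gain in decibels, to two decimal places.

Voltage ratio → dB uses the 20·log₁₀ form:
20·log₁₀(0.18/0.56) = 20·log₁₀(0.3214) = -9.86 dB.

-9.86 dB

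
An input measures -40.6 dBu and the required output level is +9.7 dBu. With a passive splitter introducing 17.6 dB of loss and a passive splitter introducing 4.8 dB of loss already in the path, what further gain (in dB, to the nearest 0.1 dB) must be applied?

72.7 dB

The required make-up gain is the shortfall in the dB sum.
G = +9.7 − (-40.6) + 17.6 + 4.8 = 72.7 dB.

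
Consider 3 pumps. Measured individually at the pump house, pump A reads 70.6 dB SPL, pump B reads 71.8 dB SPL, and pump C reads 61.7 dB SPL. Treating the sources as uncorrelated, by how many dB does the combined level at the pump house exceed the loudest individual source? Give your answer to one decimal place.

Uncorrelated sources add in intensity (power), not in dB.
L_total = 10·log₁₀(10^(70.6/10) + 10^(71.8/10) + 10^(61.7/10)) = 74.49 dB SPL.
Excess over the loudest (71.8 dB): 74.49 − 71.8 = 2.7 dB.

2.7 dB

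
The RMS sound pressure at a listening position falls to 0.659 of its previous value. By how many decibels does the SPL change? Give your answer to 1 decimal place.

Sound pressure is an amplitude quantity: ΔL = 20·log₁₀(p₂/p₁).
20·log₁₀(0.659) = -3.6 dB.

-3.6 dB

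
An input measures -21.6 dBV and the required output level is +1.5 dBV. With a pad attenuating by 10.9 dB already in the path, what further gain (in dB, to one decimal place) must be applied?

34.0 dB

The required make-up gain is the shortfall in the dB sum.
G = +1.5 − (-21.6) + 10.9 = 34.0 dB.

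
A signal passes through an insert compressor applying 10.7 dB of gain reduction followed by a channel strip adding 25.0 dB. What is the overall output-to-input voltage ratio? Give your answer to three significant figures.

5.19

Net gain = (−10.7) + 25.0 = 14.3 dB.
Voltage ratio = 10^(14.3/20) = 5.19.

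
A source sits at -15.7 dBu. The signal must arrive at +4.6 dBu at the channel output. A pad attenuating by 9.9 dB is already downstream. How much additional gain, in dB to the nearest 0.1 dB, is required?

The required make-up gain is the shortfall in the dB sum.
G = +4.6 − (-15.7) + 9.9 = 30.2 dB.

30.2 dB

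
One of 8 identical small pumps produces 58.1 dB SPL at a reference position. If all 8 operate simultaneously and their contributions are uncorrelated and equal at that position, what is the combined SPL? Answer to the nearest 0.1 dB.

8 equal incoherent sources raise the level by 10·log₁₀(8) = 9.03 dB.
L_total = 58.1 + 9.03 = 67.1 dB SPL.

67.1 dB SPL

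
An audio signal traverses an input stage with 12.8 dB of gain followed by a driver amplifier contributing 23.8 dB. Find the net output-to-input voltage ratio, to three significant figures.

67.6

Net gain = 12.8 + 23.8 = 36.6 dB.
Voltage ratio = 10^(36.6/20) = 67.6.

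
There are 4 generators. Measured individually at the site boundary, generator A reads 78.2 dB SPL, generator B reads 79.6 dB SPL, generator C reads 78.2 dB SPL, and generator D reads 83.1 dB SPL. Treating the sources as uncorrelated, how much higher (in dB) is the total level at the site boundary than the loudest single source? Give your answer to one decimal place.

Incoherent sources sum as intensities:
L_total = 10·log₁₀(10^(78.2/10) + 10^(79.6/10) + 10^(78.2/10) + 10^(83.1/10)) = 86.31 dB SPL.
Excess over the loudest (83.1 dB): 86.31 − 83.1 = 3.2 dB.

3.2 dB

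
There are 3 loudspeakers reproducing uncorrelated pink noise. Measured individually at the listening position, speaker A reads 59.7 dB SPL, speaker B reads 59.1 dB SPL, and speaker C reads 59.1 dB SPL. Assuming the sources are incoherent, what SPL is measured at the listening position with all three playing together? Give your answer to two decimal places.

Uncorrelated sources add in intensity (power), not in dB.
L_total = 10·log₁₀(10^(59.7/10) + 10^(59.1/10) + 10^(59.1/10)) = 10·log₁₀(2559000) = 64.08 dB SPL.

64.08 dB SPL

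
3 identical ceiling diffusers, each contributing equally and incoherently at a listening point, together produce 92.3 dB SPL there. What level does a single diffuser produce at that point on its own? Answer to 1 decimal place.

3 equal incoherent sources add 10·log₁₀(3) = 4.77 dB over one source.
L_one = 92.3 − 4.77 = 87.5 dB SPL.

87.5 dB SPL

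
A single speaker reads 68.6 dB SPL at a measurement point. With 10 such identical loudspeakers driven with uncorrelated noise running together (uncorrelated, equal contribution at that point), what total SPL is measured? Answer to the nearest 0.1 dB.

78.6 dB SPL

10 equal incoherent sources raise the level by 10·log₁₀(10) = 10.00 dB.
L_total = 68.6 + 10.00 = 78.6 dB SPL.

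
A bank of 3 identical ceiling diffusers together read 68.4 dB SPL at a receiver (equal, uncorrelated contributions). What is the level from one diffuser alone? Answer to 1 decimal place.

3 equal incoherent sources add 10·log₁₀(3) = 4.77 dB over one source.
L_one = 68.4 − 4.77 = 63.6 dB SPL.

63.6 dB SPL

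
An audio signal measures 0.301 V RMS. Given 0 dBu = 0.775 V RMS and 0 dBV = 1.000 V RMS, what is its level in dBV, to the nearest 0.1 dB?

dBV = 20·log₁₀(V / 1.000 V).
20·log₁₀(0.301/1.000) = -10.4 dBV.

-10.4 dBV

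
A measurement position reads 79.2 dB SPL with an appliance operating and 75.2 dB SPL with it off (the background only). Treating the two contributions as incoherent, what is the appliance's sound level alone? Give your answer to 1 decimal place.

Remove the background by subtracting linear intensities:
L_src = 10·log₁₀(10^(79.2/10) − 10^(75.2/10)) = 10·log₁₀(50060000) = 77.0 dB SPL.

77.0 dB SPL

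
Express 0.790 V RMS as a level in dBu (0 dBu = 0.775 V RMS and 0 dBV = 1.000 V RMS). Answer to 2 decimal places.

+0.17 dBu

dBu = 20·log₁₀(V / 0.775 V).
20·log₁₀(0.790/0.775) = +0.17 dBu.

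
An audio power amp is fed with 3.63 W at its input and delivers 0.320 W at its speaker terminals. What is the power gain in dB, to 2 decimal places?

-10.55 dB

For a power ratio, dB = 10·log₁₀(P₂/P₁).
10·log₁₀(0.320/3.63) = 10·log₁₀(0.08815) = -10.55 dB.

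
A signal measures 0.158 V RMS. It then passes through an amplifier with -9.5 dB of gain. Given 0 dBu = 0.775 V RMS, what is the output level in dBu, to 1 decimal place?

Input level: 20·log₁₀(0.158/0.775) = -13.81 dBu.
Output: -13.81 − 9.5 = -23.3 dBu.

-23.3 dBu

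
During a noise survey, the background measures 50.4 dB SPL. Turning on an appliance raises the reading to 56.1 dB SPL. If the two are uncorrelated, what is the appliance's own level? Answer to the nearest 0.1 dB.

Remove the background by subtracting linear intensities:
L_src = 10·log₁₀(10^(56.1/10) − 10^(50.4/10)) = 10·log₁₀(297700) = 54.7 dB SPL.

54.7 dB SPL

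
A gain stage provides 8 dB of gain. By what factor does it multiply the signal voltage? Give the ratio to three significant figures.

2.51

Voltage ratio = 10^(dB/20).
10^(8/20) = 10^(0.4000) = 2.51.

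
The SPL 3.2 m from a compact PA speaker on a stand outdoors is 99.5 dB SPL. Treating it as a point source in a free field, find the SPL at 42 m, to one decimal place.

For a point source in a free field, ΔL = −20·log₁₀(d₂/d₁).
ΔL = −20·log₁₀(42/3.2) = -22.36 dB, so L₂ = 99.5 + (-22.36) = 77.1 dB SPL.

77.1 dB SPL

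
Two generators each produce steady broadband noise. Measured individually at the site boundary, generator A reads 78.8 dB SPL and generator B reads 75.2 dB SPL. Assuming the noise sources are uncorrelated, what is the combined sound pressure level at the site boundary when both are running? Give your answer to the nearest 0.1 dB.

Add the sources as powers (linear), then convert back to dB:
L_total = 10·log₁₀(10^(78.8/10) + 10^(75.2/10)) = 10·log₁₀(109000000) = 80.4 dB SPL.

80.4 dB SPL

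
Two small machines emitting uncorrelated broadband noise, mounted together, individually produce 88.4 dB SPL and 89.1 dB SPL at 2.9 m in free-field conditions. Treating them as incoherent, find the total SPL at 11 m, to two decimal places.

80.19 dB SPL

Combined at 2.9 m: 10·log₁₀(10^(88.4/10)+10^(89.1/10)) = 91.774 dB SPL.
Then apply −20·log₁₀(11/2.9) = -11.580 dB → 80.19 dB SPL.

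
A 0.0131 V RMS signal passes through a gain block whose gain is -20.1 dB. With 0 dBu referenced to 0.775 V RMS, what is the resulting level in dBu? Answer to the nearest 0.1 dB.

Input level: 20·log₁₀(0.0131/0.775) = -35.44 dBu.
Output: -35.44 − 20.1 = -55.5 dBu.

-55.5 dBu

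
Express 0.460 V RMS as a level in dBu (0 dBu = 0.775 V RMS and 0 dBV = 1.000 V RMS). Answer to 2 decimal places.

dBu = 20·log₁₀(V / 0.775 V).
20·log₁₀(0.460/0.775) = -4.53 dBu.

-4.53 dBu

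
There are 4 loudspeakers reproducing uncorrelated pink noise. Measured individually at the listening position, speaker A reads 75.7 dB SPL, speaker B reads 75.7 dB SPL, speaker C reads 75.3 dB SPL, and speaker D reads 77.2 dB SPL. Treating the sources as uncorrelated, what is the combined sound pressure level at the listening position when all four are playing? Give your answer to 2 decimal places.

Uncorrelated sources add in intensity (power), not in dB.
L_total = 10·log₁₀(10^(75.7/10) + 10^(75.7/10) + 10^(75.3/10) + 10^(77.2/10)) = 10·log₁₀(160700000) = 82.06 dB SPL.

82.06 dB SPL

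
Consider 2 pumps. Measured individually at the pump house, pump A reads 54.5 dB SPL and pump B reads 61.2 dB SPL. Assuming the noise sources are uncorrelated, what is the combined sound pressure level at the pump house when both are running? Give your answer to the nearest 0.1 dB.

Uncorrelated sources add in intensity (power), not in dB.
L_total = 10·log₁₀(10^(54.5/10) + 10^(61.2/10)) = 10·log₁₀(1600000) = 62.0 dB SPL.

62.0 dB SPL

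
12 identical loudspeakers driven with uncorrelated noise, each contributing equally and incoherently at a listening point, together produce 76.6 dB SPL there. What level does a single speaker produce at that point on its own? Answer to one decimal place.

12 equal incoherent sources add 10·log₁₀(12) = 10.79 dB over one source.
L_one = 76.6 − 10.79 = 65.8 dB SPL.

65.8 dB SPL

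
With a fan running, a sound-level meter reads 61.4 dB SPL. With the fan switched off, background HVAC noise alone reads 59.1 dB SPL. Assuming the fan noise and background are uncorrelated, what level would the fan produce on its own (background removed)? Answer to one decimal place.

57.5 dB SPL

Remove the background by subtracting linear intensities:
L_src = 10·log₁₀(10^(61.4/10) − 10^(59.1/10)) = 10·log₁₀(567600) = 57.5 dB SPL.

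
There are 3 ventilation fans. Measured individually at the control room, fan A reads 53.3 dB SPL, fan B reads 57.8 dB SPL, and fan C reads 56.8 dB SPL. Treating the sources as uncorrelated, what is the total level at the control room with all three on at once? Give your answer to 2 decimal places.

61.12 dB SPL

Uncorrelated sources add in intensity (power), not in dB.
L_total = 10·log₁₀(10^(53.3/10) + 10^(57.8/10) + 10^(56.8/10)) = 10·log₁₀(1295000) = 61.12 dB SPL.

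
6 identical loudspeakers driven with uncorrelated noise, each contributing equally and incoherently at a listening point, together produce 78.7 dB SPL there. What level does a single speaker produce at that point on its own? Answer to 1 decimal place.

6 equal incoherent sources add 10·log₁₀(6) = 7.78 dB over one source.
L_one = 78.7 − 7.78 = 70.9 dB SPL.

70.9 dB SPL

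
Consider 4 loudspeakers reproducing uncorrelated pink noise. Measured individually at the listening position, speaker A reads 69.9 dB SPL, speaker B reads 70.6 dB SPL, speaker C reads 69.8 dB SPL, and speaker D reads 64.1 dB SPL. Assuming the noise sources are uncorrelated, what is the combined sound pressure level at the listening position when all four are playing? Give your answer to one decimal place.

Uncorrelated sources add in intensity (power), not in dB.
L_total = 10·log₁₀(10^(69.9/10) + 10^(70.6/10) + 10^(69.8/10) + 10^(64.1/10)) = 10·log₁₀(33370000) = 75.2 dB SPL.

75.2 dB SPL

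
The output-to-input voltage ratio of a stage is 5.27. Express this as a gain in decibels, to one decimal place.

14.4 dB

For a voltage ratio, dB = 20·log₁₀(V₂/V₁).
20·log₁₀(5.27) = 14.4 dB.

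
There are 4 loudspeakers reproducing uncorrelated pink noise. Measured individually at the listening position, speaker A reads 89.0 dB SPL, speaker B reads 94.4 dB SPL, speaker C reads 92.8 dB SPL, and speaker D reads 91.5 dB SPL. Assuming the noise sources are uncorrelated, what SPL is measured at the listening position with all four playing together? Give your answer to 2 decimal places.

98.37 dB SPL

Uncorrelated sources add in intensity (power), not in dB.
L_total = 10·log₁₀(10^(89.0/10) + 10^(94.4/10) + 10^(92.8/10) + 10^(91.5/10)) = 10·log₁₀(6867000000) = 98.37 dB SPL.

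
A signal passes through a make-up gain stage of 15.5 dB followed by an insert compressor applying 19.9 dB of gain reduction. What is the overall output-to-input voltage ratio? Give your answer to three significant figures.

Net gain = 15.5 + (−19.9) = -4.4 dB.
Voltage ratio = 10^(-4.4/20) = 0.603.

0.603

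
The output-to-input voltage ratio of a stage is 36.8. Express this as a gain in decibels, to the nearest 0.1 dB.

31.3 dB

Voltage ratio → dB uses the 20·log₁₀ form:
20·log₁₀(36.8) = 31.3 dB.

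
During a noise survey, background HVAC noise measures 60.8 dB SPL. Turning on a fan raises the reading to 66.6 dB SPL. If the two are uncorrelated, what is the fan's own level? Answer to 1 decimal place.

Remove the background by subtracting linear intensities:
L_src = 10·log₁₀(10^(66.6/10) − 10^(60.8/10)) = 10·log₁₀(3369000) = 65.3 dB SPL.

65.3 dB SPL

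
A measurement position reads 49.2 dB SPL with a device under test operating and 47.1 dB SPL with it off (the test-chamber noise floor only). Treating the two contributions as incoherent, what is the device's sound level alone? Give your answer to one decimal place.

45.0 dB SPL

Subtract intensities: L_src = 10·log₁₀(10^(L_total/10) − 10^(L_bg/10)).
L_src = 10·log₁₀(10^(49.2/10) − 10^(47.1/10)) = 10·log₁₀(31890) = 45.0 dB SPL.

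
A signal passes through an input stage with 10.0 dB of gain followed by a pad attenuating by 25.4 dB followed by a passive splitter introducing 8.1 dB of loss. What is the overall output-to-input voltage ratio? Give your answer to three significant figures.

0.0668

Net gain = 10.0 + (−25.4) + (−8.1) = -23.5 dB.
Voltage ratio = 10^(-23.5/20) = 0.0668.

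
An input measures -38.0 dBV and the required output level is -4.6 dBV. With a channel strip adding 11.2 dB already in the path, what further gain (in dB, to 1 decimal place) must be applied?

The required make-up gain is the shortfall in the dB sum.
G = -4.6 − (-38.0) − 11.2 = 22.2 dB.

22.2 dB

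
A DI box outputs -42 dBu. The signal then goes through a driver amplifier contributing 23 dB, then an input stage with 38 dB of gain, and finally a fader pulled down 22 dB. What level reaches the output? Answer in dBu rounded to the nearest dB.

-3 dBu

In dB, series stages simply add:
-42 + 23 + 38 − 22 = -3 dBu.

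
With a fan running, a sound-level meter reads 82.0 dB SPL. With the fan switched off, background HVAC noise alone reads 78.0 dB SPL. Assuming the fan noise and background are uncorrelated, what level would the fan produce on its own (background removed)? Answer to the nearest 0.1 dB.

Background correction is a power subtraction:
L_src = 10·log₁₀(10^(82.0/10) − 10^(78.0/10)) = 10·log₁₀(95390000) = 79.8 dB SPL.

79.8 dB SPL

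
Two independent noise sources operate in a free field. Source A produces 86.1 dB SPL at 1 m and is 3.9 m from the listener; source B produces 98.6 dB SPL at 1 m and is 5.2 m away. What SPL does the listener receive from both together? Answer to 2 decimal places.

84.69 dB SPL

At the listener: L_A = 86.1 − 20·log₁₀(3.9) = 74.279 dB; L_B = 98.6 − 20·log₁₀(5.2) = 84.280 dB.
Combined: 10·log₁₀(10^(74.279/10)+10^(84.280/10)) = 84.69 dB SPL.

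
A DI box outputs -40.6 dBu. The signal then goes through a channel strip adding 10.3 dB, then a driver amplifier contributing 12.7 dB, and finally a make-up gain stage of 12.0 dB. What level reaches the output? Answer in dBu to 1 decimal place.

-5.6 dBu

Gain stages sum in dB:
-40.6 + 10.3 + 12.7 + 12.0 = -5.6 dBu.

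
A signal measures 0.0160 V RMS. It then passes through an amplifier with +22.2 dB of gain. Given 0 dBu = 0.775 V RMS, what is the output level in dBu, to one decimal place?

Input level: 20·log₁₀(0.0160/0.775) = -33.70 dBu.
Output: -33.70 + 22.2 = -11.5 dBu.

-11.5 dBu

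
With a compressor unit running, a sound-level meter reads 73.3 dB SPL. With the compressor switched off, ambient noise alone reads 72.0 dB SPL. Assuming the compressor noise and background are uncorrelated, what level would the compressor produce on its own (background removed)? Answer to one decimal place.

Subtract intensities: L_src = 10·log₁₀(10^(L_total/10) − 10^(L_bg/10)).
L_src = 10·log₁₀(10^(73.3/10) − 10^(72.0/10)) = 10·log₁₀(5531000) = 67.4 dB SPL.

67.4 dB SPL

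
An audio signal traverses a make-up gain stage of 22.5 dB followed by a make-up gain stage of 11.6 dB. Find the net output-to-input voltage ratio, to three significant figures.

50.7

Net gain = 22.5 + 11.6 = 34.1 dB.
Voltage ratio = 10^(34.1/20) = 50.7.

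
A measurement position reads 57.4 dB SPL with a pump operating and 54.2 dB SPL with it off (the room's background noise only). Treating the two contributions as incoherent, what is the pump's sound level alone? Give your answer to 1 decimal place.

54.6 dB SPL

Subtract intensities: L_src = 10·log₁₀(10^(L_total/10) − 10^(L_bg/10)).
L_src = 10·log₁₀(10^(57.4/10) − 10^(54.2/10)) = 10·log₁₀(286500) = 54.6 dB SPL.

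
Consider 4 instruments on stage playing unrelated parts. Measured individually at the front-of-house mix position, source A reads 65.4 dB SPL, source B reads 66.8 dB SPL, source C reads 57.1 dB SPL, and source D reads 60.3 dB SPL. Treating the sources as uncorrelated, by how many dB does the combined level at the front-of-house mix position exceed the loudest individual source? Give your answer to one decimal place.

3.1 dB

Incoherent sources sum as intensities:
L_total = 10·log₁₀(10^(65.4/10) + 10^(66.8/10) + 10^(57.1/10) + 10^(60.3/10)) = 69.93 dB SPL.
Excess over the loudest (66.8 dB): 69.93 − 66.8 = 3.1 dB.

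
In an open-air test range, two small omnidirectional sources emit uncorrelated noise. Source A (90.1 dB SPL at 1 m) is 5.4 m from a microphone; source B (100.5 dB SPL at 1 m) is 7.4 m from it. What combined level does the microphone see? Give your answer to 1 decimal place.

At the listener: L_A = 90.1 − 20·log₁₀(5.4) = 75.45 dB; L_B = 100.5 − 20·log₁₀(7.4) = 83.12 dB.
Combined: 10·log₁₀(10^(75.45/10)+10^(83.12/10)) = 83.8 dB SPL.

83.8 dB SPL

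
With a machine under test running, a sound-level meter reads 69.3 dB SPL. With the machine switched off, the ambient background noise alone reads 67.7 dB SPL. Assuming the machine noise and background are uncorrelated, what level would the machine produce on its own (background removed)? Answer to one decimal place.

64.2 dB SPL

Background correction is a power subtraction:
L_src = 10·log₁₀(10^(69.3/10) − 10^(67.7/10)) = 10·log₁₀(2623000) = 64.2 dB SPL.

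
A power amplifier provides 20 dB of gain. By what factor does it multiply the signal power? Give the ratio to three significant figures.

Power ratio = 10^(dB/10).
10^(20/10) = 10^(2.000) = 100.

100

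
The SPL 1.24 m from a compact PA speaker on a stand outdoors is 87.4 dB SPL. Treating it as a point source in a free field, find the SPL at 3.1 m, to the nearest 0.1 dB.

79.4 dB SPL

Free-field point source: level drops by 20·log₁₀ of the distance ratio.
ΔL = −20·log₁₀(3.1/1.24) = -7.96 dB, so L₂ = 87.4 + (-7.96) = 79.4 dB SPL.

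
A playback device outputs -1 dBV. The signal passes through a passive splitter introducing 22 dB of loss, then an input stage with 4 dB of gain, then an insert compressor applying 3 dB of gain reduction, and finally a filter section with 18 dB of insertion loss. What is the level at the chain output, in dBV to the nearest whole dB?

-40 dBV

Cascaded gains and losses add directly in dB.
-1 − 22 + 4 − 3 − 18 = -40 dBV.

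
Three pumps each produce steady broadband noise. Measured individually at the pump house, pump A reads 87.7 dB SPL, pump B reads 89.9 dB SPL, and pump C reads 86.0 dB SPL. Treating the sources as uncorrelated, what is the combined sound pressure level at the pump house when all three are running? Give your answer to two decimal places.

92.93 dB SPL

Uncorrelated sources add in intensity (power), not in dB.
L_total = 10·log₁₀(10^(87.7/10) + 10^(89.9/10) + 10^(86.0/10)) = 10·log₁₀(1964000000) = 92.93 dB SPL.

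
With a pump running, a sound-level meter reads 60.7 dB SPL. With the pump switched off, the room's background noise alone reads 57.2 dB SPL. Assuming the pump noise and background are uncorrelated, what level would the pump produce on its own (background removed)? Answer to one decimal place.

Background correction is a power subtraction:
L_src = 10·log₁₀(10^(60.7/10) − 10^(57.2/10)) = 10·log₁₀(650100) = 58.1 dB SPL.

58.1 dB SPL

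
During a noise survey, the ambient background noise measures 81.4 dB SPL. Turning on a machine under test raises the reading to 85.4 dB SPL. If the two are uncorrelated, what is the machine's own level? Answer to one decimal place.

83.2 dB SPL

Subtract intensities: L_src = 10·log₁₀(10^(L_total/10) − 10^(L_bg/10)).
L_src = 10·log₁₀(10^(85.4/10) − 10^(81.4/10)) = 10·log₁₀(208700000) = 83.2 dB SPL.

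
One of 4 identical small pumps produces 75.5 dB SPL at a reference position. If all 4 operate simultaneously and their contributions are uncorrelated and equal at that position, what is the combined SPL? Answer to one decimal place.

81.5 dB SPL

4 equal incoherent sources raise the level by 10·log₁₀(4) = 6.02 dB.
L_total = 75.5 + 6.02 = 81.5 dB SPL.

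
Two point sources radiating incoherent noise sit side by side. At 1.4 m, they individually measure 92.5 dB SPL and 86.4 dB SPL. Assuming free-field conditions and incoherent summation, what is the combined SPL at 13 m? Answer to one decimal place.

Combined at 1.4 m: 10·log₁₀(10^(92.5/10)+10^(86.4/10)) = 93.45 dB SPL.
Then apply −20·log₁₀(13/1.4) = -19.36 dB → 74.1 dB SPL.

74.1 dB SPL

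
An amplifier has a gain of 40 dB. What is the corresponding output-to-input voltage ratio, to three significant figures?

100

Voltage ratio = 10^(dB/20).
10^(40/20) = 10^(2.000) = 100.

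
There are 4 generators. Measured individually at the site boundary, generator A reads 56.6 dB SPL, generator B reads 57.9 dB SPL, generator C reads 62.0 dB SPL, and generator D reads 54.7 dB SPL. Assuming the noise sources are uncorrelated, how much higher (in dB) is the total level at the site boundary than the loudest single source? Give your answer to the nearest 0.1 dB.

2.7 dB

Incoherent sources sum as intensities:
L_total = 10·log₁₀(10^(56.6/10) + 10^(57.9/10) + 10^(62.0/10) + 10^(54.7/10)) = 64.70 dB SPL.
Excess over the loudest (62.0 dB): 64.70 − 62.0 = 2.7 dB.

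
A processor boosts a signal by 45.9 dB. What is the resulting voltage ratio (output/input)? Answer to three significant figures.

197

Voltage ratio = 10^(dB/20).
10^(45.9/20) = 10^(2.295) = 197.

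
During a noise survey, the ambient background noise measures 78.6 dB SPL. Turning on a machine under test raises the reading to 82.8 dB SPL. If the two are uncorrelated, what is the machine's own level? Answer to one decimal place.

80.7 dB SPL

Subtract intensities: L_src = 10·log₁₀(10^(L_total/10) − 10^(L_bg/10)).
L_src = 10·log₁₀(10^(82.8/10) − 10^(78.6/10)) = 10·log₁₀(118100000) = 80.7 dB SPL.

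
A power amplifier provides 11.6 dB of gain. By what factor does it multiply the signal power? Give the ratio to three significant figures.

Power ratio = 10^(dB/10).
10^(11.6/10) = 10^(1.160) = 14.5.

14.5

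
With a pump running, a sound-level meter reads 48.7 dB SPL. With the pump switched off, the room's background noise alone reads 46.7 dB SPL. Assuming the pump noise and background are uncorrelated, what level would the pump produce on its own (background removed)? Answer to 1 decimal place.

44.4 dB SPL

Subtract intensities: L_src = 10·log₁₀(10^(L_total/10) − 10^(L_bg/10)).
L_src = 10·log₁₀(10^(48.7/10) − 10^(46.7/10)) = 10·log₁₀(27360) = 44.4 dB SPL.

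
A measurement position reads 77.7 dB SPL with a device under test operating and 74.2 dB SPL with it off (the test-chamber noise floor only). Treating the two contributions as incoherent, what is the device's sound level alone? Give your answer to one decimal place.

Remove the background by subtracting linear intensities:
L_src = 10·log₁₀(10^(77.7/10) − 10^(74.2/10)) = 10·log₁₀(32580000) = 75.1 dB SPL.

75.1 dB SPL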